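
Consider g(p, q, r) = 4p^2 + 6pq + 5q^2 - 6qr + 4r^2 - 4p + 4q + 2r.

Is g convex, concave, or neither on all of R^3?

convex

g is quadratic, so its Hessian is the constant matrix H = [[8, 6, 0], [6, 10, -6], [0, -6, 8]].
Leading principal minors: 8, 44, 64.
All positive ⇒ H ≻ 0 ⇒ convex.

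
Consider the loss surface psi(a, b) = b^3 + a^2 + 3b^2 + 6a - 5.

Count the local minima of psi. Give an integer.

1

psi separates as a function of a plus a function of b, so ∇psi=0 decouples.
∂psi/∂a = 2(a + 3) = 0 at a ∈ {-3}; ∂psi/∂b = 3b(b + 2) = 0 at b ∈ {-2, 0}.
The Hessian is diagonal: diag(psi_aa, psi_bb). Second derivatives: psi_aa(-3)=2; psi_bb(-2)=-6, psi_bb(0)=6.
Local minima occur where both diagonal entries positive: (-3, 0). Count: 1.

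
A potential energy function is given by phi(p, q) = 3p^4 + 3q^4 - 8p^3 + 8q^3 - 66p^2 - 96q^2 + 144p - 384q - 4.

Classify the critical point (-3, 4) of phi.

The mixed partial ∂²phi/∂p∂q is 0, so the Hessian at any point is diag(phi_pp, phi_qq) = diag(12(3p^2 - 4p - 11), 12(3q^2 + 4q - 16)).
At (-3, 4): H = diag(336, 576).
Both eigenvalues are positive, so H is positive definite: a local minimum.

local minimum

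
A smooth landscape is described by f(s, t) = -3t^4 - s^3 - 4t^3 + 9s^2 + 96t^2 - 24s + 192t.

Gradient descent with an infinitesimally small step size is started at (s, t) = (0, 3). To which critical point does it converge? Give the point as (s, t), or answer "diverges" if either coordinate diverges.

f is separable, so gradient descent decouples: s follows -∂f/∂s, t follows -∂f/∂t.
∂f/∂s = -3(s - 4)(s - 2); at s=0 this is -24, so s increases.
∂f/∂t = -12(t - 4)(t + 1)(t + 4); at t=3 this is 336, so t decreases.
s converges to its nearest critical value 2 (a local min of the s-part); t converges to -1. The iterate converges to (2, -1).

(2, -1)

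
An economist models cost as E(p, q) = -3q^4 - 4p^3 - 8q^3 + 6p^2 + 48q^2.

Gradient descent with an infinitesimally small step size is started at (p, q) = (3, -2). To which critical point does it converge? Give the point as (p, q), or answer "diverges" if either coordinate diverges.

diverges

E is separable, so gradient descent decouples: p follows -∂E/∂p, q follows -∂E/∂q.
∂E/∂p = -12p(p - 1); at p=3 this is -72, so p increases.
∂E/∂q = -12q(q - 2)(q + 4); at q=-2 this is -192, so q increases.
The p-coordinate has no critical point in that direction and runs off to infinity.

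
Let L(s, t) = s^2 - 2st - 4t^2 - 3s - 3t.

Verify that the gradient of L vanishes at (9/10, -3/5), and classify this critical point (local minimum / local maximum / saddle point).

saddle point

∇L = (2s - 2t - 3, -2s - 8t - 3); substituting (9/10, -3/5) gives ∇L = (0, 0), so (9/10, -3/5) is indeed a critical point.
The Hessian of L is constant: H = [[2, -2], [-2, -8]].
det(H) = 2·(-8) − (-2)² = -20.
Since det(H) < 0, H is indefinite and the critical point is a saddle point.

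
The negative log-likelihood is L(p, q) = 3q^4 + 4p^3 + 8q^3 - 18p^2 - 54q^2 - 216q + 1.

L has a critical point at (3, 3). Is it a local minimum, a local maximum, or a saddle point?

The mixed partial ∂²L/∂p∂q is 0, so the Hessian at any point is diag(L_pp, L_qq) = diag(12(2p - 3), 12(3q^2 + 4q - 9)).
At (3, 3): H = diag(36, 360).
Both eigenvalues are positive, so H is positive definite: a local minimum.

local minimum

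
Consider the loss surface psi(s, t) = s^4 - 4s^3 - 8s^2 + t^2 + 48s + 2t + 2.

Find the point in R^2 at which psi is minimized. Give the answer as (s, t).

(-2, -1)

psi(s,t) separates as P(s) + Q(t) + 2, so its minimum is min P + min Q + 2.
P'(s) = 4(s - 3)(s - 2)(s + 2) vanishes at s ∈ {-2, 2, 3}; Q'(t) = 2(t + 1) vanishes at t ∈ {-1}.
Local minima of P (where P''>0): P(-2)=-80, P(3)=45. Local minima of Q: Q(-1)=-1.
So the global minimum of psi is P(-2) + Q(-1) + 2 = -80 − 1 + 2 = -79, attained at (-2, -1).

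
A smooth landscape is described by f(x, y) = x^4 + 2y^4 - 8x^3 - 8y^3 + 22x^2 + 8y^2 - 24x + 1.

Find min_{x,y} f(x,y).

f(x,y) separates as P(x) + Q(y) + 1, so its minimum is min P + min Q + 1.
P'(x) = 4(x - 3)(x - 2)(x - 1) vanishes at x ∈ {1, 2, 3}; Q'(y) = 8y(y - 2)(y - 1) vanishes at y ∈ {0, 1, 2}.
Local minima of P (where P''>0): P(1)=-9, P(3)=-9. Local minima of Q: Q(0)=0, Q(2)=0.
So the global minimum of f is P(1) + Q(0) + 1 = -9 + 0 + 1 = -8, attained at (1, 0).

-8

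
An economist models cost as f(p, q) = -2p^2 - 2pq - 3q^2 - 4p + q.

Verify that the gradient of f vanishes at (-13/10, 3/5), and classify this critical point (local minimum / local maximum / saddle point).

local maximum

∇f = (-4p - 2q - 4, -2p - 6q + 1); substituting (-13/10, 3/5) gives ∇f = (0, 0), so (-13/10, 3/5) is indeed a critical point.
The Hessian of f is constant: H = [[-4, -2], [-2, -6]].
det(H) = (-4)·(-6) − (-2)² = 20.
det(H) > 0 and tr(H) = -10 < 0, so H is negative definite and the point is a local maximum.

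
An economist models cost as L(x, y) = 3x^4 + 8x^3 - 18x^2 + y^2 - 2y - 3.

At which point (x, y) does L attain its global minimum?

L(x,y) separates as P(x) + Q(y) − 3, so its minimum is min P + min Q − 3.
P'(x) = 12x(x - 1)(x + 3) vanishes at x ∈ {-3, 0, 1}; Q'(y) = 2y - 2 vanishes at y ∈ {1}.
Local minima of P (where P''>0): P(-3)=-135, P(1)=-7. Local minima of Q: Q(1)=-1.
So the global minimum of L is P(-3) + Q(1) − 3 = -135 − 1 − 3 = -139, attained at (-3, 1).

(-3, 1)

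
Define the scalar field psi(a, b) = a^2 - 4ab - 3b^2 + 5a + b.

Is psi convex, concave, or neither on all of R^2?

neither

psi is quadratic, so its Hessian is the constant matrix H = [[2, -4], [-4, -6]].
det(H) = -28, tr(H) = -4.
det(H) < 0, so H is indefinite: neither convex nor concave.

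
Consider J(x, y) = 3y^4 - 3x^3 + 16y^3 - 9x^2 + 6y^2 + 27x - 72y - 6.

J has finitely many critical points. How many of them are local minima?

2

J separates as a function of x plus a function of y, so ∇J=0 decouples.
∂J/∂x = -9(x - 1)(x + 3) = 0 at x ∈ {-3, 1}; ∂J/∂y = 12(y - 1)(y + 2)(y + 3) = 0 at y ∈ {-3, -2, 1}.
The Hessian is diagonal: diag(J_xx, J_yy). Second derivatives: J_xx(-3)=36, J_xx(1)=-36; J_yy(-3)=48, J_yy(-2)=-36, J_yy(1)=144.
Local minima occur where both diagonal entries positive: (-3, -3), (-3, 1). Count: 2.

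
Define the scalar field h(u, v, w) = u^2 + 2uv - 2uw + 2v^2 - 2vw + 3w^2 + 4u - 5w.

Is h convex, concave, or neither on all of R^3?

convex

h is quadratic, so its Hessian is the constant matrix H = [[2, 2, -2], [2, 4, -2], [-2, -2, 6]].
Leading principal minors: 2, 4, 16.
All positive ⇒ H ≻ 0 ⇒ convex.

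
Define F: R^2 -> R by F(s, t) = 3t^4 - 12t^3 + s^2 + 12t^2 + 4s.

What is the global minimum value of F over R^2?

F(s,t) separates as P(s) + Q(t), so its minimum is min P + min Q.
P'(s) = 2s + 4 vanishes at s ∈ {-2}; Q'(t) = 12t(t - 2)(t - 1) vanishes at t ∈ {0, 1, 2}.
Local minima of P (where P''>0): P(-2)=-4. Local minima of Q: Q(0)=0, Q(2)=0.
So the global minimum of F is P(-2) + Q(0) = -4 + 0 = -4, attained at (-2, 0).

-4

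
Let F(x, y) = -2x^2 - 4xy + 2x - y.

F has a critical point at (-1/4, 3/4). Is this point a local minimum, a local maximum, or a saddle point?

saddle point

The Hessian of F is constant: H = [[-4, -4], [-4, 0]].
det(H) = (-4)·0 − (-4)² = -16.
Since det(H) < 0, H is indefinite and the critical point is a saddle point.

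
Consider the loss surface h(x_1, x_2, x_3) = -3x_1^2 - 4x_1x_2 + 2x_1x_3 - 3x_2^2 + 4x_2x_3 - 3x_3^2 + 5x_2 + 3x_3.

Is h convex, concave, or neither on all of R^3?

concave

h is quadratic, so its Hessian is the constant matrix H = [[-6, -4, 2], [-4, -6, 4], [2, 4, -6]].
Leading principal minors: -6, 20, -64.
Signs alternate −, +, − ⇒ H ≺ 0 ⇒ concave.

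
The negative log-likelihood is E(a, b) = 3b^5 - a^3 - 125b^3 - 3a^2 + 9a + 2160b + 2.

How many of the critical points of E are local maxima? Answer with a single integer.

2

E separates as a function of a plus a function of b, so ∇E=0 decouples.
∂E/∂a = -3(a - 1)(a + 3) = 0 at a ∈ {-3, 1}; ∂E/∂b = 15(b - 4)(b - 3)(b + 3)(b + 4) = 0 at b ∈ {-4, -3, 3, 4}.
The Hessian is diagonal: diag(E_aa, E_bb). Second derivatives: E_aa(-3)=12, E_aa(1)=-12; E_bb(-4)=-840, E_bb(-3)=630, E_bb(3)=-630, E_bb(4)=840.
Local maxima occur where both diagonal entries negative: (1, -4), (1, 3). Count: 2.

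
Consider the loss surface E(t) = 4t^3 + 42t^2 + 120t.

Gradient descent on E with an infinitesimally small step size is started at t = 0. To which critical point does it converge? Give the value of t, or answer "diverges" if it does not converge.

E'(t) = 12(t + 2)(t + 5), so E'(0) = 120.
Gradient descent moves in the -E' direction, i.e. t is decreasing.
The nearest critical point in that direction is t = -2, where E'' = 36 > 0 (a local minimum). The iterate converges there.

-2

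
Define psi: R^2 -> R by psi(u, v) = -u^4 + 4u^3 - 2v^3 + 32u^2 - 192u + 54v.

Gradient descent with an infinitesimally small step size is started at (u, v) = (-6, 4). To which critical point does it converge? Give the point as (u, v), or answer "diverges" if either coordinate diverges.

psi is separable, so gradient descent decouples: u follows -∂psi/∂u, v follows -∂psi/∂v.
∂psi/∂u = -4(u - 4)(u - 3)(u + 4); at u=-6 this is 720, so u decreases.
∂psi/∂v = -6(v - 3)(v + 3); at v=4 this is -42, so v increases.
The u-coordinate has no critical point in that direction and runs off to infinity.

diverges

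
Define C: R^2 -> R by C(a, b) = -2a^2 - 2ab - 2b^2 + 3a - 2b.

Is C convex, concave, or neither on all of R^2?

C is quadratic, so its Hessian is the constant matrix H = [[-4, -2], [-2, -4]].
det(H) = 12, tr(H) = -8.
det(H) > 0 and tr(H) < 0, so H is negative definite everywhere: concave.

concave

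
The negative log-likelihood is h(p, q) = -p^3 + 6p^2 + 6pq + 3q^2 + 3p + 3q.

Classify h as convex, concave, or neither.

The term -p^3 is cubic, so the Hessian is not constant.
∂²h/∂p² = -6p + 12, which takes both signs as p varies (negative for sufficiently large p). A diagonal entry of the Hessian changing sign means the Hessian is neither positive- nor negative-semidefinite on all of R^2.

neither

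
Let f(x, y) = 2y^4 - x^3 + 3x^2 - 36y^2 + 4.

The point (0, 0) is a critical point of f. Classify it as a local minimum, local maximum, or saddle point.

saddle point

The mixed partial ∂²f/∂x∂y is 0, so the Hessian at any point is diag(f_xx, f_yy) = diag(6(-x + 1), 24(y^2 - 3)).
At (0, 0): H = diag(6, -72).
The eigenvalues have opposite signs, so H is indefinite: a saddle point.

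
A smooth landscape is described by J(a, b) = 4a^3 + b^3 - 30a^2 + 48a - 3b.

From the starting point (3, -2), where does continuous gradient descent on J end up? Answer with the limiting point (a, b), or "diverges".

diverges

J is separable, so gradient descent decouples: a follows -∂J/∂a, b follows -∂J/∂b.
∂J/∂a = 12(a - 4)(a - 1); at a=3 this is -24, so a increases.
∂J/∂b = 3(b - 1)(b + 1); at b=-2 this is 9, so b decreases.
The b-coordinate has no critical point in that direction and runs off to infinity.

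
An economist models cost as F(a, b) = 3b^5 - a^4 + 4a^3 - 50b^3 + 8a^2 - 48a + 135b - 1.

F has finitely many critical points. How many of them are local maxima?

4

F separates as a function of a plus a function of b, so ∇F=0 decouples.
∂F/∂a = -4(a - 3)(a - 2)(a + 2) = 0 at a ∈ {-2, 2, 3}; ∂F/∂b = 15(b - 3)(b - 1)(b + 1)(b + 3) = 0 at b ∈ {-3, -1, 1, 3}.
The Hessian is diagonal: diag(F_aa, F_bb). Second derivatives: F_aa(-2)=-80, F_aa(2)=16, F_aa(3)=-20; F_bb(-3)=-720, F_bb(-1)=240, F_bb(1)=-240, F_bb(3)=720.
Local maxima occur where both diagonal entries negative: (-2, -3), (-2, 1), (3, -3), (3, 1). Count: 4.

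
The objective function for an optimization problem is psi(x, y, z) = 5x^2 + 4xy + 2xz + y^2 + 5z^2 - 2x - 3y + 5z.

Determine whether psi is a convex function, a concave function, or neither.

convex

psi is quadratic, so its Hessian is the constant matrix H = [[10, 4, 2], [4, 2, 0], [2, 0, 10]].
Leading principal minors: 10, 4, 32.
All positive ⇒ H ≻ 0 ⇒ convex.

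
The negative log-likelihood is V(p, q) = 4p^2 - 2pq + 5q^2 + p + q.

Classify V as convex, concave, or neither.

convex

V is quadratic, so its Hessian is the constant matrix H = [[8, -2], [-2, 10]].
det(H) = 76, tr(H) = 18.
det(H) > 0 and tr(H) > 0, so H is positive definite everywhere: convex.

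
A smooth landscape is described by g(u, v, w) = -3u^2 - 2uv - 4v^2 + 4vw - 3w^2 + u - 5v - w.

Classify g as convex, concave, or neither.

g is quadratic, so its Hessian is the constant matrix H = [[-6, -2, 0], [-2, -8, 4], [0, 4, -6]].
Leading principal minors: -6, 44, -168.
Signs alternate −, +, − ⇒ H ≺ 0 ⇒ concave.

concave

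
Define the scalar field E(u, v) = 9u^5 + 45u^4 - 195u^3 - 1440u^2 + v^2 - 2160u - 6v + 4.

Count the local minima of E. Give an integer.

E separates as a function of u plus a function of v, so ∇E=0 decouples.
∂E/∂u = 45(u - 4)(u + 1)(u + 3)(u + 4) = 0 at u ∈ {-4, -3, -1, 4}; ∂E/∂v = 2(v - 3) = 0 at v ∈ {3}.
The Hessian is diagonal: diag(E_uu, E_vv). Second derivatives: E_uu(-4)=-1080, E_uu(-3)=630, E_uu(-1)=-1350, E_uu(4)=12600; E_vv(3)=2.
Local minima occur where both diagonal entries positive: (-3, 3), (4, 3). Count: 2.

2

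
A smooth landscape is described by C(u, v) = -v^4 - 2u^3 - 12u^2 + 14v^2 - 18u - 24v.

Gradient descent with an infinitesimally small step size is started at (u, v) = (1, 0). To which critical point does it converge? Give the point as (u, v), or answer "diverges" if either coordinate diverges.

C is separable, so gradient descent decouples: u follows -∂C/∂u, v follows -∂C/∂v.
∂C/∂u = -6(u + 1)(u + 3); at u=1 this is -48, so u increases.
∂C/∂v = -4(v - 2)(v - 1)(v + 3); at v=0 this is -24, so v increases.
The u-coordinate has no critical point in that direction and runs off to infinity.

diverges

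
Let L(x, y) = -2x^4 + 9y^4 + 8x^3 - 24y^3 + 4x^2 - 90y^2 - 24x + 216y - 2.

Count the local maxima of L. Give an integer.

2

L separates as a function of x plus a function of y, so ∇L=0 decouples.
∂L/∂x = -8(x - 3)(x - 1)(x + 1) = 0 at x ∈ {-1, 1, 3}; ∂L/∂y = 36(y - 3)(y - 1)(y + 2) = 0 at y ∈ {-2, 1, 3}.
The Hessian is diagonal: diag(L_xx, L_yy). Second derivatives: L_xx(-1)=-64, L_xx(1)=32, L_xx(3)=-64; L_yy(-2)=540, L_yy(1)=-216, L_yy(3)=360.
Local maxima occur where both diagonal entries negative: (-1, 1), (3, 1). Count: 2.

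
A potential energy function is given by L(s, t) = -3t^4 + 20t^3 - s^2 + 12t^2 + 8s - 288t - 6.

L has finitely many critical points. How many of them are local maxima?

2

L separates as a function of s plus a function of t, so ∇L=0 decouples.
∂L/∂s = -2(s - 4) = 0 at s ∈ {4}; ∂L/∂t = -12(t - 4)(t - 3)(t + 2) = 0 at t ∈ {-2, 3, 4}.
The Hessian is diagonal: diag(L_ss, L_tt). Second derivatives: L_ss(4)=-2; L_tt(-2)=-360, L_tt(3)=60, L_tt(4)=-72.
Local maxima occur where both diagonal entries negative: (4, -2), (4, 4). Count: 2.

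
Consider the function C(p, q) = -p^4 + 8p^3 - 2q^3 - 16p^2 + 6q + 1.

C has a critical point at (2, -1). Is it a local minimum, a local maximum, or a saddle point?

The mixed partial ∂²C/∂p∂q is 0, so the Hessian at any point is diag(C_pp, C_qq) = diag(4(-3p^2 + 12p - 8), -12q).
At (2, -1): H = diag(16, 12).
Both eigenvalues are positive, so H is positive definite: a local minimum.

local minimum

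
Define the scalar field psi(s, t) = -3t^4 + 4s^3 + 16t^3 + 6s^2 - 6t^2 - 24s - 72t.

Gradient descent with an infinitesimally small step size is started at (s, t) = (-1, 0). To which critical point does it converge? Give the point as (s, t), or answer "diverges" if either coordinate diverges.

(1, 2)

psi is separable, so gradient descent decouples: s follows -∂psi/∂s, t follows -∂psi/∂t.
∂psi/∂s = 12(s - 1)(s + 2); at s=-1 this is -24, so s increases.
∂psi/∂t = -12(t - 3)(t - 2)(t + 1); at t=0 this is -72, so t increases.
s converges to its nearest critical value 1 (a local min of the s-part); t converges to 2. The iterate converges to (1, 2).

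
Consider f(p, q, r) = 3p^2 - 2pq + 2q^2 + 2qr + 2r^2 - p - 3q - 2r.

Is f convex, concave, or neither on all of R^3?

convex

f is quadratic, so its Hessian is the constant matrix H = [[6, -2, 0], [-2, 4, 2], [0, 2, 4]].
Leading principal minors: 6, 20, 56.
All positive ⇒ H ≻ 0 ⇒ convex.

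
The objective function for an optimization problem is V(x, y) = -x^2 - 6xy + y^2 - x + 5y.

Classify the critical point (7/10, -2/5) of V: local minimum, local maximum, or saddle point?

saddle point

The Hessian of V is constant: H = [[-2, -6], [-6, 2]].
det(H) = (-2)·2 − (-6)² = -40.
Since det(H) < 0, H is indefinite and the critical point is a saddle point.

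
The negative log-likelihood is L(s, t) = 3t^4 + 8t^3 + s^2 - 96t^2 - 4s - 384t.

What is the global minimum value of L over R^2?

-1796

L(s,t) separates as P(s) + Q(t), so its minimum is min P + min Q.
P'(s) = 2s - 4 vanishes at s ∈ {2}; Q'(t) = 12(t - 4)(t + 2)(t + 4) vanishes at t ∈ {-4, -2, 4}.
Local minima of P (where P''>0): P(2)=-4. Local minima of Q: Q(-4)=256, Q(4)=-1792.
So the global minimum of L is P(2) + Q(4) = -4 − 1792 = -1796, attained at (2, 4).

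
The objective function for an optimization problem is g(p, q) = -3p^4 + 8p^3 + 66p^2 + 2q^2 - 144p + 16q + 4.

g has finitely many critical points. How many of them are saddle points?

g separates as a function of p plus a function of q, so ∇g=0 decouples.
∂g/∂p = -12(p - 4)(p - 1)(p + 3) = 0 at p ∈ {-3, 1, 4}; ∂g/∂q = 4(q + 4) = 0 at q ∈ {-4}.
The Hessian is diagonal: diag(g_pp, g_qq). Second derivatives: g_pp(-3)=-336, g_pp(1)=144, g_pp(4)=-252; g_qq(-4)=4.
Saddle points occur where the two diagonal entries have opposite signs: (-3, -4), (4, -4). Count: 2.

2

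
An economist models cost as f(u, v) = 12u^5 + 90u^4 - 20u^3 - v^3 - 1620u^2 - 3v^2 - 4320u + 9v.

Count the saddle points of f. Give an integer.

f separates as a function of u plus a function of v, so ∇f=0 decouples.
∂f/∂u = 60(u - 3)(u + 2)(u + 3)(u + 4) = 0 at u ∈ {-4, -3, -2, 3}; ∂f/∂v = -3(v - 1)(v + 3) = 0 at v ∈ {-3, 1}.
The Hessian is diagonal: diag(f_uu, f_vv). Second derivatives: f_uu(-4)=-840, f_uu(-3)=360, f_uu(-2)=-600, f_uu(3)=12600; f_vv(-3)=12, f_vv(1)=-12.
Saddle points occur where the two diagonal entries have opposite signs: (-4, -3), (-3, 1), (-2, -3), (3, 1). Count: 4.

4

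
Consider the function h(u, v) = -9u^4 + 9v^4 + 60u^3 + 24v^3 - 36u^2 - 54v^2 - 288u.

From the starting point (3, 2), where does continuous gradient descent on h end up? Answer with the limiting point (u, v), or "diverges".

h is separable, so gradient descent decouples: u follows -∂h/∂u, v follows -∂h/∂v.
∂h/∂u = -36(u - 4)(u - 2)(u + 1); at u=3 this is 144, so u decreases.
∂h/∂v = 36v(v - 1)(v + 3); at v=2 this is 360, so v decreases.
u converges to its nearest critical value 2 (a local min of the u-part); v converges to 1. The iterate converges to (2, 1).

(2, 1)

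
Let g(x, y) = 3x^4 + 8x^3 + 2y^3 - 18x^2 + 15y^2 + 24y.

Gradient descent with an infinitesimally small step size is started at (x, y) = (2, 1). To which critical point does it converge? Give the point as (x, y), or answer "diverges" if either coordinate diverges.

g is separable, so gradient descent decouples: x follows -∂g/∂x, y follows -∂g/∂y.
∂g/∂x = 12x(x - 1)(x + 3); at x=2 this is 120, so x decreases.
∂g/∂y = 6(y + 1)(y + 4); at y=1 this is 60, so y decreases.
x converges to its nearest critical value 1 (a local min of the x-part); y converges to -1. The iterate converges to (1, -1).

(1, -1)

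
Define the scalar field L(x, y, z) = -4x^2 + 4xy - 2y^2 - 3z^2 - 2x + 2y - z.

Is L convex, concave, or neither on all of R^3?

concave

L is quadratic, so its Hessian is the constant matrix H = [[-8, 4, 0], [4, -4, 0], [0, 0, -6]].
Leading principal minors: -8, 16, -96.
Signs alternate −, +, − ⇒ H ≺ 0 ⇒ concave.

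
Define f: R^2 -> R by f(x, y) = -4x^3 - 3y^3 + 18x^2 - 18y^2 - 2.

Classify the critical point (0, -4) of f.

The mixed partial ∂²f/∂x∂y is 0, so the Hessian at any point is diag(f_xx, f_yy) = diag(12(-2x + 3), -18(y + 2)).
At (0, -4): H = diag(36, 36).
Both eigenvalues are positive, so H is positive definite: a local minimum.

local minimum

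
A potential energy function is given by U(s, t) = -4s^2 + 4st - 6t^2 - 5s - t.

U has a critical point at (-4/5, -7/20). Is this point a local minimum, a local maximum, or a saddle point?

The Hessian of U is constant: H = [[-8, 4], [4, -12]].
det(H) = (-8)·(-12) − 4² = 80.
det(H) > 0 and tr(H) = -20 < 0, so H is negative definite and the point is a local maximum.

local maximum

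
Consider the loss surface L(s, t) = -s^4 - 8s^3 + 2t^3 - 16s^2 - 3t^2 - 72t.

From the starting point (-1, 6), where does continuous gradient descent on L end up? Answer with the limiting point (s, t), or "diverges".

(-2, 4)

L is separable, so gradient descent decouples: s follows -∂L/∂s, t follows -∂L/∂t.
∂L/∂s = -4s(s + 2)(s + 4); at s=-1 this is 12, so s decreases.
∂L/∂t = 6(t - 4)(t + 3); at t=6 this is 108, so t decreases.
s converges to its nearest critical value -2 (a local min of the s-part); t converges to 4. The iterate converges to (-2, 4).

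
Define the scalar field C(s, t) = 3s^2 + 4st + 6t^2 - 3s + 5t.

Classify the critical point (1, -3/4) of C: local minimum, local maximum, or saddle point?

The Hessian of C is constant: H = [[6, 4], [4, 12]].
det(H) = 6·12 − 4² = 56.
det(H) > 0 and tr(H) = 18 > 0, so H is positive definite and the point is a local minimum.

local minimum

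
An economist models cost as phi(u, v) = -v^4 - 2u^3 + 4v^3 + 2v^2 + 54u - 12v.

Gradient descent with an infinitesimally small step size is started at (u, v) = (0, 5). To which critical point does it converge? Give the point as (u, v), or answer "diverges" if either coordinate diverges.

phi is separable, so gradient descent decouples: u follows -∂phi/∂u, v follows -∂phi/∂v.
∂phi/∂u = -6(u - 3)(u + 3); at u=0 this is 54, so u decreases.
∂phi/∂v = -4(v - 3)(v - 1)(v + 1); at v=5 this is -192, so v increases.
The v-coordinate has no critical point in that direction and runs off to infinity.

diverges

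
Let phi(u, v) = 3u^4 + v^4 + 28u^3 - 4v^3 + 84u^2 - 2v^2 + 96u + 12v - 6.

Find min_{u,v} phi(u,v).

phi(u,v) separates as P(u) + Q(v) − 6, so its minimum is min P + min Q − 6.
P'(u) = 12(u + 1)(u + 2)(u + 4) vanishes at u ∈ {-4, -2, -1}; Q'(v) = 4(v - 3)(v - 1)(v + 1) vanishes at v ∈ {-1, 1, 3}.
Local minima of P (where P''>0): P(-4)=-64, P(-1)=-37. Local minima of Q: Q(-1)=-9, Q(3)=-9.
So the global minimum of phi is P(-4) + Q(-1) − 6 = -64 − 9 − 6 = -79, attained at (-4, -1).

-79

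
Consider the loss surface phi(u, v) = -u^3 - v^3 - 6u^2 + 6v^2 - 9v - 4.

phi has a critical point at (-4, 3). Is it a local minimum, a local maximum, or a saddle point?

saddle point

The mixed partial ∂²phi/∂u∂v is 0, so the Hessian at any point is diag(phi_uu, phi_vv) = diag(-6(u + 2), 6(-v + 2)).
At (-4, 3): H = diag(12, -6).
The eigenvalues have opposite signs, so H is indefinite: a saddle point.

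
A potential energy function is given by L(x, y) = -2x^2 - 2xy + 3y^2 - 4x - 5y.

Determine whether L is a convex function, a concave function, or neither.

L is quadratic, so its Hessian is the constant matrix H = [[-4, -2], [-2, 6]].
det(H) = -28, tr(H) = 2.
det(H) < 0, so H is indefinite: neither convex nor concave.

neither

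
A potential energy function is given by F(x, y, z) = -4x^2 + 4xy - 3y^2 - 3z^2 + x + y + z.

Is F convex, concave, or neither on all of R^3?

concave

F is quadratic, so its Hessian is the constant matrix H = [[-8, 4, 0], [4, -6, 0], [0, 0, -6]].
Leading principal minors: -8, 32, -192.
Signs alternate −, +, − ⇒ H ≺ 0 ⇒ concave.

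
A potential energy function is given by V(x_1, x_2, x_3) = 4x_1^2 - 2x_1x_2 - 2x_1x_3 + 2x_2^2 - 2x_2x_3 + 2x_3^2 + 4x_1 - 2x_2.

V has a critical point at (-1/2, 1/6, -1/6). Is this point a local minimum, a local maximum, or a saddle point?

local minimum

The Hessian is constant: H = [[8, -2, -2], [-2, 4, -2], [-2, -2, 4]].
Leading principal minors: Δ₁ = 8, Δ₂ = 28, Δ₃ = 48.
All leading minors are positive, so H is positive definite: a local minimum.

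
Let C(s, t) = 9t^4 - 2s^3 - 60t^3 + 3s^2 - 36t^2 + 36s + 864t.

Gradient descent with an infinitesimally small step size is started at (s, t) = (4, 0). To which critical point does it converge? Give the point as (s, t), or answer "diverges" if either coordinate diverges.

diverges

C is separable, so gradient descent decouples: s follows -∂C/∂s, t follows -∂C/∂t.
∂C/∂s = -6(s - 3)(s + 2); at s=4 this is -36, so s increases.
∂C/∂t = 36(t - 4)(t - 3)(t + 2); at t=0 this is 864, so t decreases.
The s-coordinate has no critical point in that direction and runs off to infinity.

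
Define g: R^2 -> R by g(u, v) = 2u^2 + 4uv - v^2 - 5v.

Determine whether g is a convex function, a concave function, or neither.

neither

g is quadratic, so its Hessian is the constant matrix H = [[4, 4], [4, -2]].
det(H) = -24, tr(H) = 2.
det(H) < 0, so H is indefinite: neither convex nor concave.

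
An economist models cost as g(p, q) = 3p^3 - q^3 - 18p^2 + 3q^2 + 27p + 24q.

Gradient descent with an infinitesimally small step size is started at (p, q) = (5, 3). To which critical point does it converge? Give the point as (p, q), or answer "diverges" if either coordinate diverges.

g is separable, so gradient descent decouples: p follows -∂g/∂p, q follows -∂g/∂q.
∂g/∂p = 9(p - 3)(p - 1); at p=5 this is 72, so p decreases.
∂g/∂q = -3(q - 4)(q + 2); at q=3 this is 15, so q decreases.
p converges to its nearest critical value 3 (a local min of the p-part); q converges to -2. The iterate converges to (3, -2).

(3, -2)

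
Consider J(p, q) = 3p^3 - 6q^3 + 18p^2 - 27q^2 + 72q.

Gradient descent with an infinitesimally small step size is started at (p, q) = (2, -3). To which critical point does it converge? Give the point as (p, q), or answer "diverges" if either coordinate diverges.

J is separable, so gradient descent decouples: p follows -∂J/∂p, q follows -∂J/∂q.
∂J/∂p = 9p(p + 4); at p=2 this is 108, so p decreases.
∂J/∂q = -18(q - 1)(q + 4); at q=-3 this is 72, so q decreases.
p converges to its nearest critical value 0 (a local min of the p-part); q converges to -4. The iterate converges to (0, -4).

(0, -4)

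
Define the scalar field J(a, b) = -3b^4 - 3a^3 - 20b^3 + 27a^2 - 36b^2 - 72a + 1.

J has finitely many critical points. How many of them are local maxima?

J separates as a function of a plus a function of b, so ∇J=0 decouples.
∂J/∂a = -9(a - 4)(a - 2) = 0 at a ∈ {2, 4}; ∂J/∂b = -12b(b + 2)(b + 3) = 0 at b ∈ {-3, -2, 0}.
The Hessian is diagonal: diag(J_aa, J_bb). Second derivatives: J_aa(2)=18, J_aa(4)=-18; J_bb(-3)=-36, J_bb(-2)=24, J_bb(0)=-72.
Local maxima occur where both diagonal entries negative: (4, -3), (4, 0). Count: 2.

2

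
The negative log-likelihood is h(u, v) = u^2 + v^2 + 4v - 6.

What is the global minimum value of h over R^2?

h(u,v) separates as P(u) + Q(v) − 6, so its minimum is min P + min Q − 6.
P'(u) = 2u vanishes at u ∈ {0}; Q'(v) = 2v + 4 vanishes at v ∈ {-2}.
Local minima of P (where P''>0): P(0)=0. Local minima of Q: Q(-2)=-4.
So the global minimum of h is P(0) + Q(-2) − 6 = 0 − 4 − 6 = -10, attained at (0, -2).

-10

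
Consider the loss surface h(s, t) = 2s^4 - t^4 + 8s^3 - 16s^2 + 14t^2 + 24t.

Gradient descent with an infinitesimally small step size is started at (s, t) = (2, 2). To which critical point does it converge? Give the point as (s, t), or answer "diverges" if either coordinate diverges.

h is separable, so gradient descent decouples: s follows -∂h/∂s, t follows -∂h/∂t.
∂h/∂s = 8s(s - 1)(s + 4); at s=2 this is 96, so s decreases.
∂h/∂t = -4(t - 3)(t + 1)(t + 2); at t=2 this is 48, so t decreases.
s converges to its nearest critical value 1 (a local min of the s-part); t converges to -1. The iterate converges to (1, -1).

(1, -1)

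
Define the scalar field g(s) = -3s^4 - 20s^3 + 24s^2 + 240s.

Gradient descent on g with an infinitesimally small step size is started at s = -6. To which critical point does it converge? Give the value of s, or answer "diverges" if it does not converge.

g'(s) = -12(s - 2)(s + 2)(s + 5), so g'(-6) = 384.
Gradient descent moves in the -g' direction, i.e. s is decreasing.
There is no critical point below s=-6, and g' keeps the same sign, so the iterate runs off to −∞.

diverges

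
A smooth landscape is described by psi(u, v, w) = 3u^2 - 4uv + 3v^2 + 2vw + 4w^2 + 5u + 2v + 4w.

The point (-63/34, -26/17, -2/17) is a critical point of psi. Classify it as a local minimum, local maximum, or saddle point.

The Hessian is constant: H = [[6, -4, 0], [-4, 6, 2], [0, 2, 8]].
Leading principal minors: Δ₁ = 6, Δ₂ = 20, Δ₃ = 136.
All leading minors are positive, so H is positive definite: a local minimum.

local minimum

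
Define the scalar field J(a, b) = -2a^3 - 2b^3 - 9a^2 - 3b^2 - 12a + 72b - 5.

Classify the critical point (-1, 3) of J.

local maximum

The mixed partial ∂²J/∂a∂b is 0, so the Hessian at any point is diag(J_aa, J_bb) = diag(-6(2a + 3), -6(2b + 1)).
At (-1, 3): H = diag(-6, -42).
Both eigenvalues are negative, so H is negative definite: a local maximum.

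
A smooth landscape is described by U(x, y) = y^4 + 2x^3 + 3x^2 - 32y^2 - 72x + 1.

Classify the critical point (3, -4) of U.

The mixed partial ∂²U/∂x∂y is 0, so the Hessian at any point is diag(U_xx, U_yy) = diag(6(2x + 1), 4(3y^2 - 16)).
At (3, -4): H = diag(42, 128).
Both eigenvalues are positive, so H is positive definite: a local minimum.

local minimum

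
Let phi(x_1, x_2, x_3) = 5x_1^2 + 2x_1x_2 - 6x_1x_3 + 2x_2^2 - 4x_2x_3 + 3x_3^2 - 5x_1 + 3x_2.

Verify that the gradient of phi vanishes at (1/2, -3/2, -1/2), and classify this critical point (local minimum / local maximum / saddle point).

∇phi = (10x_1 + 2x_2 - 6x_3 - 5, 2x_1 + 4x_2 - 4x_3 + 3, -6x_1 - 4x_2 + 6x_3); substituting (1/2, -3/2, -1/2) gives ∇phi = (0, 0, 0), so (1/2, -3/2, -1/2) is indeed a critical point.
The Hessian is constant: H = [[10, 2, -6], [2, 4, -4], [-6, -4, 6]].
Leading principal minors: Δ₁ = 10, Δ₂ = 36, Δ₃ = 8.
All leading minors are positive, so H is positive definite: a local minimum.

local minimum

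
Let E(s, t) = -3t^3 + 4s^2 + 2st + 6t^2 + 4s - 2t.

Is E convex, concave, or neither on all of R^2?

The term -3t^3 is cubic, so the Hessian is not constant.
∂²E/∂t² = -18t + 12, which takes both signs as t varies (negative for sufficiently large t). A diagonal entry of the Hessian changing sign means the Hessian is neither positive- nor negative-semidefinite on all of R^2.

neither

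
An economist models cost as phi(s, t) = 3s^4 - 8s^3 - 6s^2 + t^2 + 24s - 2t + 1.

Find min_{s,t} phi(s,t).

-19

phi(s,t) separates as P(s) + Q(t) + 1, so its minimum is min P + min Q + 1.
P'(s) = 12(s - 2)(s - 1)(s + 1) vanishes at s ∈ {-1, 1, 2}; Q'(t) = 2(t - 1) vanishes at t ∈ {1}.
Local minima of P (where P''>0): P(-1)=-19, P(2)=8. Local minima of Q: Q(1)=-1.
So the global minimum of phi is P(-1) + Q(1) + 1 = -19 − 1 + 1 = -19, attained at (-1, 1).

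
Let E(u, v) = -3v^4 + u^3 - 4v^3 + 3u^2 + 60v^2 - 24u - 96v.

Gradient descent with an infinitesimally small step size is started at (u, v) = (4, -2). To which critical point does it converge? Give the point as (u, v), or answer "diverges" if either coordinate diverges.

E is separable, so gradient descent decouples: u follows -∂E/∂u, v follows -∂E/∂v.
∂E/∂u = 3(u - 2)(u + 4); at u=4 this is 48, so u decreases.
∂E/∂v = -12(v - 2)(v - 1)(v + 4); at v=-2 this is -288, so v increases.
u converges to its nearest critical value 2 (a local min of the u-part); v converges to 1. The iterate converges to (2, 1).

(2, 1)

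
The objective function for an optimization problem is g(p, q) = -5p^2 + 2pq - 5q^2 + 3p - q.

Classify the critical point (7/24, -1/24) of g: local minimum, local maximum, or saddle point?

local maximum

The Hessian of g is constant: H = [[-10, 2], [2, -10]].
det(H) = (-10)·(-10) − 2² = 96.
det(H) > 0 and tr(H) = -20 < 0, so H is negative definite and the point is a local maximum.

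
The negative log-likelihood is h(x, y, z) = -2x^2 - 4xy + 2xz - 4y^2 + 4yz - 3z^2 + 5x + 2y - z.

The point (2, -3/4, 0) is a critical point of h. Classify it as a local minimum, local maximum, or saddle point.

The Hessian is constant: H = [[-4, -4, 2], [-4, -8, 4], [2, 4, -6]].
Leading principal minors: Δ₁ = -4, Δ₂ = 16, Δ₃ = -64.
The minors alternate sign starting negative (−, +, −), so H is negative definite: a local maximum.

local maximum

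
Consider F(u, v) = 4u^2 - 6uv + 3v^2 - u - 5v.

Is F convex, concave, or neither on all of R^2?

convex

F is quadratic, so its Hessian is the constant matrix H = [[8, -6], [-6, 6]].
det(H) = 12, tr(H) = 14.
det(H) > 0 and tr(H) > 0, so H is positive definite everywhere: convex.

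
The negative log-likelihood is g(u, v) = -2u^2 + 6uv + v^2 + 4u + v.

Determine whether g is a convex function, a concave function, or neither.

neither

g is quadratic, so its Hessian is the constant matrix H = [[-4, 6], [6, 2]].
det(H) = -44, tr(H) = -2.
det(H) < 0, so H is indefinite: neither convex nor concave.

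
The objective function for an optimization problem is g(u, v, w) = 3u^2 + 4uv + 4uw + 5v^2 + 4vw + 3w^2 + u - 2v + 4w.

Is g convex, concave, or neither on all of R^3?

g is quadratic, so its Hessian is the constant matrix H = [[6, 4, 4], [4, 10, 4], [4, 4, 6]].
Leading principal minors: 6, 44, 136.
All positive ⇒ H ≻ 0 ⇒ convex.

convex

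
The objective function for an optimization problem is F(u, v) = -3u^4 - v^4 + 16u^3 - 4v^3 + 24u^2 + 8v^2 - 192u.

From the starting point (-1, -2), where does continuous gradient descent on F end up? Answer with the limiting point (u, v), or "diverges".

F is separable, so gradient descent decouples: u follows -∂F/∂u, v follows -∂F/∂v.
∂F/∂u = -12(u - 4)(u - 2)(u + 2); at u=-1 this is -180, so u increases.
∂F/∂v = -4v(v - 1)(v + 4); at v=-2 this is -48, so v increases.
u converges to its nearest critical value 2 (a local min of the u-part); v converges to 0. The iterate converges to (2, 0).

(2, 0)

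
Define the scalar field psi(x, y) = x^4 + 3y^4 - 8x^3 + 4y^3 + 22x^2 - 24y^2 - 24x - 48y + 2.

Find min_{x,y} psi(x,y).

-119

psi(x,y) separates as P(x) + Q(y) + 2, so its minimum is min P + min Q + 2.
P'(x) = 4(x - 3)(x - 2)(x - 1) vanishes at x ∈ {1, 2, 3}; Q'(y) = 12(y - 2)(y + 1)(y + 2) vanishes at y ∈ {-2, -1, 2}.
Local minima of P (where P''>0): P(1)=-9, P(3)=-9. Local minima of Q: Q(-2)=16, Q(2)=-112.
So the global minimum of psi is P(1) + Q(2) + 2 = -9 − 112 + 2 = -119, attained at (1, 2).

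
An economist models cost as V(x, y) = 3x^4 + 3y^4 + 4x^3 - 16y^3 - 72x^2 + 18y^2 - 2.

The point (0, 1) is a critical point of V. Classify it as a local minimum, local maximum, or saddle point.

local maximum

The mixed partial ∂²V/∂x∂y is 0, so the Hessian at any point is diag(V_xx, V_yy) = diag(12(3x^2 + 2x - 12), 12(3y^2 - 8y + 3)).
At (0, 1): H = diag(-144, -24).
Both eigenvalues are negative, so H is negative definite: a local maximum.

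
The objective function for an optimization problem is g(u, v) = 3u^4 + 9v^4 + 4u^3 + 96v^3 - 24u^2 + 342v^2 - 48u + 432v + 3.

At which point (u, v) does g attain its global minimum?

(2, -1)

g(u,v) separates as P(u) + Q(v) + 3, so its minimum is min P + min Q + 3.
P'(u) = 12(u - 2)(u + 1)(u + 2) vanishes at u ∈ {-2, -1, 2}; Q'(v) = 36(v + 1)(v + 3)(v + 4) vanishes at v ∈ {-4, -3, -1}.
Local minima of P (where P''>0): P(-2)=16, P(2)=-112. Local minima of Q: Q(-4)=-96, Q(-1)=-177.
So the global minimum of g is P(2) + Q(-1) + 3 = -112 − 177 + 3 = -286, attained at (2, -1).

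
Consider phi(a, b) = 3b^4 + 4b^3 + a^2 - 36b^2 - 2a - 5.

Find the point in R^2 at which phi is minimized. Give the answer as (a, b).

phi(a,b) separates as P(a) + Q(b) − 5, so its minimum is min P + min Q − 5.
P'(a) = 2a - 2 vanishes at a ∈ {1}; Q'(b) = 12b(b - 2)(b + 3) vanishes at b ∈ {-3, 0, 2}.
Local minima of P (where P''>0): P(1)=-1. Local minima of Q: Q(-3)=-189, Q(2)=-64.
So the global minimum of phi is P(1) + Q(-3) − 5 = -1 − 189 − 5 = -195, attained at (1, -3).

(1, -3)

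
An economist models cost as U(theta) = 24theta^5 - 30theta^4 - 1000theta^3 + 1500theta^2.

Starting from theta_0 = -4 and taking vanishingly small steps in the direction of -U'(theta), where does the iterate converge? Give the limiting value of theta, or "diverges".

U'(theta) = 120theta(theta - 5)(theta - 1)(theta + 5), so U'(-4) = -21600.
Gradient descent moves in the -U' direction, i.e. theta is increasing.
The nearest critical point in that direction is theta = 0, where U'' = 3000 > 0 (a local minimum). The iterate converges there.

0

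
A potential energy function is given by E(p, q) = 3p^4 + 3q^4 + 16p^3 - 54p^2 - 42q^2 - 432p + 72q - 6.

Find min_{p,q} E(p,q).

E(p,q) separates as A(p) + B(q) − 6, so its minimum is min A + min B − 6.
A'(p) = 12(p - 3)(p + 3)(p + 4) vanishes at p ∈ {-4, -3, 3}; B'(q) = 12(q - 2)(q - 1)(q + 3) vanishes at q ∈ {-3, 1, 2}.
Local minima of A (where A''>0): A(-4)=608, A(3)=-1107. Local minima of B: B(-3)=-351, B(2)=24.
So the global minimum of E is A(3) + B(-3) − 6 = -1107 − 351 − 6 = -1464, attained at (3, -3).

-1464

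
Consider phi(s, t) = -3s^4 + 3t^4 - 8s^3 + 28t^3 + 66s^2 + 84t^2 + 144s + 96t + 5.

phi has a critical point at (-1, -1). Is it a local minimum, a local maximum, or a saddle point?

The mixed partial ∂²phi/∂s∂t is 0, so the Hessian at any point is diag(phi_ss, phi_tt) = diag(12(-3s^2 - 4s + 11), 12(3t^2 + 14t + 14)).
At (-1, -1): H = diag(144, 36).
Both eigenvalues are positive, so H is positive definite: a local minimum.

local minimum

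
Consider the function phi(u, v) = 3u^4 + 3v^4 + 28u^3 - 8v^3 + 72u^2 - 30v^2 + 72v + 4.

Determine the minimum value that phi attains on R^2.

phi(u,v) separates as P(u) + Q(v) + 4, so its minimum is min P + min Q + 4.
P'(u) = 12u(u + 3)(u + 4) vanishes at u ∈ {-4, -3, 0}; Q'(v) = 12(v - 3)(v - 1)(v + 2) vanishes at v ∈ {-2, 1, 3}.
Local minima of P (where P''>0): P(-4)=128, P(0)=0. Local minima of Q: Q(-2)=-152, Q(3)=-27.
So the global minimum of phi is P(0) + Q(-2) + 4 = 0 − 152 + 4 = -148, attained at (0, -2).

-148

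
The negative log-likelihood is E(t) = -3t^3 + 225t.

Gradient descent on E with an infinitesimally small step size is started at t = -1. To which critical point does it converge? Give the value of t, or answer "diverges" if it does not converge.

-5

E'(t) = -9(t - 5)(t + 5), so E'(-1) = 216.
Gradient descent moves in the -E' direction, i.e. t is decreasing.
The nearest critical point in that direction is t = -5, where E'' = 90 > 0 (a local minimum). The iterate converges there.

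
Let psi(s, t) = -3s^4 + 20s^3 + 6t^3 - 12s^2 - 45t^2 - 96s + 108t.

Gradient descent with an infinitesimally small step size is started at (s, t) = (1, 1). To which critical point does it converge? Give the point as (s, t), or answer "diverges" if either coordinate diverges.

psi is separable, so gradient descent decouples: s follows -∂psi/∂s, t follows -∂psi/∂t.
∂psi/∂s = -12(s - 4)(s - 2)(s + 1); at s=1 this is -72, so s increases.
∂psi/∂t = 18(t - 3)(t - 2); at t=1 this is 36, so t decreases.
The t-coordinate has no critical point in that direction and runs off to infinity.

diverges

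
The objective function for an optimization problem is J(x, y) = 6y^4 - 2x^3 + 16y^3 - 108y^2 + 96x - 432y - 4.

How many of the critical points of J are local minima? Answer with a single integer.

J separates as a function of x plus a function of y, so ∇J=0 decouples.
∂J/∂x = -6(x - 4)(x + 4) = 0 at x ∈ {-4, 4}; ∂J/∂y = 24(y - 3)(y + 2)(y + 3) = 0 at y ∈ {-3, -2, 3}.
The Hessian is diagonal: diag(J_xx, J_yy). Second derivatives: J_xx(-4)=48, J_xx(4)=-48; J_yy(-3)=144, J_yy(-2)=-120, J_yy(3)=720.
Local minima occur where both diagonal entries positive: (-4, -3), (-4, 3). Count: 2.

2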